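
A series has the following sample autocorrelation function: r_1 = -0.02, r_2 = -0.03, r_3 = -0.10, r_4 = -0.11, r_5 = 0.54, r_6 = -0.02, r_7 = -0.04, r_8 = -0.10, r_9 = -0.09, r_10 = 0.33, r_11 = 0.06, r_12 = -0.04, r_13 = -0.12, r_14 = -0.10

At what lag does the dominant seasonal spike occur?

The largest autocorrelation is r_5 = 0.54, with a weaker echo at lag 10 (0.33); the remaining lags stay at or below 0.06.
The dominant spike at lag 5 indicates a seasonal period of 5.

5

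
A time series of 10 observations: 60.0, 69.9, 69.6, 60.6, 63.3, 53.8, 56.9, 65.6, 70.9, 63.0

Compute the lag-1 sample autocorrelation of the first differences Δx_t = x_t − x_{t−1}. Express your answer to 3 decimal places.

First differences Δx: 9.9, -0.3, -9.0, 2.7, -9.5, 3.1, 8.7, 5.3, -7.9
Mean of differences = 0.3333
Numerator Σ(Δx_t−Δx̄)(Δx_{t+1}−Δx̄) = -48.9044
Denominator Σ(Δx_t−Δx̄)² = 451.4400
r_1(Δx) = -48.9044 / 451.4400 = -0.108

-0.108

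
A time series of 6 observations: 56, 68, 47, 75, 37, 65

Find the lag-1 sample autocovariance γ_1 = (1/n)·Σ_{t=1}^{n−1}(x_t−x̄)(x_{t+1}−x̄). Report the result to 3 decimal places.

-136.833

Mean x̄ = (56 + 68 + 47 + 75 + 37 + 65)/6 = 58.0000
Σ_{t=1}^{5}(x_t−x̄)(x_{t+1}−x̄) = -821.0000
γ_1 = -821.0000 / 6 = -136.833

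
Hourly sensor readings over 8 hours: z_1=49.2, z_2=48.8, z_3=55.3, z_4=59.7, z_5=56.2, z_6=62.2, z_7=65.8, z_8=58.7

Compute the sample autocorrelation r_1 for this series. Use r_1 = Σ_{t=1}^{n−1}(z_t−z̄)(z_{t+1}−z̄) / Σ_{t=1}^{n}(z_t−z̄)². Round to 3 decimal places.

0.519

Mean z̄ = (49.2 + 48.8 + 55.3 + 59.7 + 56.2 + 62.2 + 65.8 + 58.7)/8 = 56.9875
Deviations from mean: -7.7875, -8.1875, -1.6875, 2.7125, -0.7875, 5.2125, 8.8125, 1.7125
Σ(z_t−z̄)(z_{t+1}−z̄) = (63.7602) + (13.8164) + (-4.5773) + (-2.1361) + (-4.1048) + (45.9352) + (15.0914) = 127.7848
Denominator Σ(z_t−z̄)² = 246.2688
r_1 = 127.7848 / 246.2688 = 0.519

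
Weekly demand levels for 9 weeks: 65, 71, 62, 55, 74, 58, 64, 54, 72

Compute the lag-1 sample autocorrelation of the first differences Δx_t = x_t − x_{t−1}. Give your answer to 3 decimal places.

-0.606

First differences Δx: 6, -9, -7, 19, -16, 6, -10, 18
Mean of differences = 0.8750
Numerator Σ(Δx_t−Δx̄)(Δx_{t+1}−Δx̄) = -749.8906
Denominator Σ(Δx_t−Δx̄)² = 1236.8750
r_1(Δx) = -749.8906 / 1236.8750 = -0.606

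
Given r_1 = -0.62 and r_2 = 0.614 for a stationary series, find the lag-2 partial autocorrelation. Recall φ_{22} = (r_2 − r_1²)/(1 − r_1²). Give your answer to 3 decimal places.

φ_{22} = (r_2 − r_1²) / (1 − r_1²)
r_1² = (-0.62)² = 0.3844
Numerator = 0.614 − 0.3844 = 0.2296; denominator = 1 − 0.3844 = 0.6156
φ_{22} = 0.2296 / 0.6156 = 0.373

0.373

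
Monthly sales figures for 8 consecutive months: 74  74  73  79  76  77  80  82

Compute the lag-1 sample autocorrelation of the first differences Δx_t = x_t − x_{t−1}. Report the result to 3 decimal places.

First differences Δx: 0, -1, 6, -3, 1, 3, 2
Mean of differences = 1.1429
Numerator Σ(Δx_t−Δx̄)(Δx_{t+1}−Δx̄) = -26.1633
Denominator Σ(Δx_t−Δx̄)² = 50.8571
r_1(Δx) = -26.1633 / 50.8571 = -0.514

-0.514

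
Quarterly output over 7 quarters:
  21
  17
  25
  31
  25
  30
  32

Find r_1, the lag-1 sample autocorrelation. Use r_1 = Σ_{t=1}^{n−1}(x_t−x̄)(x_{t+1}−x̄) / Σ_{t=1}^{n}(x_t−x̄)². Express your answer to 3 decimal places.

Mean x̄ = (21 + 17 + 25 + 31 + 25 + 30 + 32)/7 = 25.8571
Deviations from mean: -4.8571, -8.8571, -0.8571, 5.1429, -0.8571, 4.1429, 6.1429
Σ(x_t−x̄)(x_{t+1}−x̄) = (43.0204) + (7.5918) + (-4.4082) + (-4.4082) + (-3.5510) + (25.4490) = 63.6939
Denominator Σ(x_t−x̄)² = 184.8571
r_1 = 63.6939 / 184.8571 = 0.345

0.345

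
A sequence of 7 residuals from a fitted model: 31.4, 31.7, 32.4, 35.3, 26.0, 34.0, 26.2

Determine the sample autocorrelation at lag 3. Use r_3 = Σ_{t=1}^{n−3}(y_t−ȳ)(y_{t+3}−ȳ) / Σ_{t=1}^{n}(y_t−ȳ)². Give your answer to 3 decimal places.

-0.233

Mean ȳ = (31.4 + 31.7 + 32.4 + 35.3 + 26.0 + 34.0 + 26.2)/7 = 31.0000
Deviations from mean: 0.4000, 0.7000, 1.4000, 4.3000, -5.0000, 3.0000, -4.8000
Numerator Σ_{t=1}^{4}(y_t−ȳ)(y_{t+3}−ȳ) = -18.2200
Denominator Σ(y_t−ȳ)² = 78.1400
r_3 = -18.2200 / 78.1400 = -0.233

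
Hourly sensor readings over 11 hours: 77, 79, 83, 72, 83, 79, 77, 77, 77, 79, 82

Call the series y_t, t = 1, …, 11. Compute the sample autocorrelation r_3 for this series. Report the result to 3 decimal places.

Mean ȳ = (77 + 79 + 83 + 72 + 83 + 79 + 77 + 77 + 77 + 79 + 82)/11 = 78.6364
Numerator Σ_{t=1}^{8}(y_t−ȳ)(y_{t+3}−ȳ) = 11.0579
Denominator Σ(y_t−ȳ)² = 104.5455
r_3 = 11.0579 / 104.5455 = 0.106

0.106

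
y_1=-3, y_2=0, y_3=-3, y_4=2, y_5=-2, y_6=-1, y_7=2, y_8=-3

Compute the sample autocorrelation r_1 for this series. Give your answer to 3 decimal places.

Mean ȳ = (-3 + 0 − 3 + 2 − 2 − 1 + 2 − 3)/8 = -1.0000
Deviations from mean: -2.0000, 1.0000, -2.0000, 3.0000, -1.0000, 0.0000, 3.0000, -2.0000
Σ(y_t−ȳ)(y_{t+1}−ȳ) = (-2.0000) + (-2.0000) + (-6.0000) + (-3.0000) + (0.0000) + (0.0000) + (-6.0000) = -19.0000
Denominator Σ(y_t−ȳ)² = 32.0000
r_1 = -19.0000 / 32.0000 = -0.594

-0.594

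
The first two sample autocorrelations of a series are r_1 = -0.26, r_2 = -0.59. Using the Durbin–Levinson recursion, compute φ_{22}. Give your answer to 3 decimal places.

φ_{22} = (r_2 − r_1²) / (1 − r_1²)
r_1² = (-0.26)² = 0.0676
Numerator = -0.59 − 0.0676 = -0.6576; denominator = 1 − 0.0676 = 0.9324
φ_{22} = -0.6576 / 0.9324 = -0.705

-0.705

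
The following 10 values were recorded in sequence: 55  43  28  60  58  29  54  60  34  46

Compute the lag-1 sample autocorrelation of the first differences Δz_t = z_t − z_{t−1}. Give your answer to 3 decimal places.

-0.366

First differences Δz: -12, -15, 32, -2, -29, 25, 6, -26, 12
Mean of differences = -1.0000
Numerator Σ(Δz_t−Δz̄)(Δz_{t+1}−Δz̄) = -1359.0000
Denominator Σ(Δz_t−Δz̄)² = 3710.0000
r_1(Δz) = -1359.0000 / 3710.0000 = -0.366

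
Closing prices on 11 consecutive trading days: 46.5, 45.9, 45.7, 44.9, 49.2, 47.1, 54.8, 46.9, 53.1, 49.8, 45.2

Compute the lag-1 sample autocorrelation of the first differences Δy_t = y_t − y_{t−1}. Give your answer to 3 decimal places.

-0.662

First differences Δy: -0.6, -0.2, -0.8, 4.3, -2.1, 7.7, -7.9, 6.2, -3.3, -4.6
Mean of differences = -0.1300
Numerator Σ(Δy_t−Δȳ)(Δy_{t+1}−Δȳ) = -142.9599
Denominator Σ(Δy_t−Δȳ)² = 215.9610
r_1(Δy) = -142.9599 / 215.9610 = -0.662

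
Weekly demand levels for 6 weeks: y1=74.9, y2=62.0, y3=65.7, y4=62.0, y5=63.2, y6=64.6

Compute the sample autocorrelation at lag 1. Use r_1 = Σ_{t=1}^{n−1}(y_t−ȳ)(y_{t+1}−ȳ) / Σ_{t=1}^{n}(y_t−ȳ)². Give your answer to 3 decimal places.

Mean ȳ = (74.9 + 62.0 + 65.7 + 62.0 + 63.2 + 64.6)/6 = 65.4000
Deviations from mean: 9.5000, -3.4000, 0.3000, -3.4000, -2.2000, -0.8000
Σ(y_t−ȳ)(y_{t+1}−ȳ) = (-32.3000) + (-1.0200) + (-1.0200) + (7.4800) + (1.7600) = -25.1000
Denominator Σ(y_t−ȳ)² = 118.9400
r_1 = -25.1000 / 118.9400 = -0.211

-0.211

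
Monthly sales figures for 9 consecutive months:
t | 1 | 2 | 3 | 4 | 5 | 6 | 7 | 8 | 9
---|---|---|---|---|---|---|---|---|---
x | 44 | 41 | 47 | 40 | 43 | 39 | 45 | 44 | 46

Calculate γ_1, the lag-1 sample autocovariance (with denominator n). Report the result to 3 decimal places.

-2.734

Mean x̄ = (44 + 41 + 47 + 40 + 43 + 39 + 45 + 44 + 46)/9 = 43.2222
Σ_{t=1}^{8}(x_t−x̄)(x_{t+1}−x̄) = -24.6049
γ_1 = -24.6049 / 9 = -2.734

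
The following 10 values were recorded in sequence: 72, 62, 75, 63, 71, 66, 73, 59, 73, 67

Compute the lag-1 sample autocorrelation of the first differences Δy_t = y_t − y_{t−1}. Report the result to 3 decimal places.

-0.849

First differences Δy: -10, 13, -12, 8, -5, 7, -14, 14, -6
Mean of differences = -0.5556
Numerator Σ(Δy_t−Δȳ)(Δy_{t+1}−Δȳ) = -829.1975
Denominator Σ(Δy_t−Δȳ)² = 976.2222
r_1(Δy) = -829.1975 / 976.2222 = -0.849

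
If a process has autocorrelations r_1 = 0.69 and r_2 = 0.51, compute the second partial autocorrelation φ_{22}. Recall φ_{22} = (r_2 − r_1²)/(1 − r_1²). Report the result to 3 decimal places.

φ_{22} = (r_2 − r_1²) / (1 − r_1²)
r_1² = (0.69)² = 0.4761
Numerator = 0.51 − 0.4761 = 0.0339; denominator = 1 − 0.4761 = 0.5239
φ_{22} = 0.0339 / 0.5239 = 0.065

0.065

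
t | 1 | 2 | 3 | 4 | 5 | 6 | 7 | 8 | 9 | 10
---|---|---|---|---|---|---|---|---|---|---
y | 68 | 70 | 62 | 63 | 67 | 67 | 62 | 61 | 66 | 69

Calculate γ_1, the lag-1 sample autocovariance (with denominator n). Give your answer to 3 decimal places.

1.275

Mean ȳ = (68 + 70 + 62 + 63 + 67 + 67 + 62 + 61 + 66 + 69)/10 = 65.5000
Σ_{t=1}^{9}(y_t−ȳ)(y_{t+1}−ȳ) = 12.7500
γ_1 = 12.7500 / 10 = 1.275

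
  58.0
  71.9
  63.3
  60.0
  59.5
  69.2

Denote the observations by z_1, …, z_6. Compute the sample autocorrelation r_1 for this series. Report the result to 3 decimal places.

-0.348

Mean z̄ = (58.0 + 71.9 + 63.3 + 60.0 + 59.5 + 69.2)/6 = 63.6500
Deviations from mean: -5.6500, 8.2500, -0.3500, -3.6500, -4.1500, 5.5500
Σ(z_t−z̄)(z_{t+1}−z̄) = (-46.6125) + (-2.8875) + (1.2775) + (15.1475) + (-23.0325) = -56.1075
Denominator Σ(z_t−z̄)² = 161.4550
r_1 = -56.1075 / 161.4550 = -0.348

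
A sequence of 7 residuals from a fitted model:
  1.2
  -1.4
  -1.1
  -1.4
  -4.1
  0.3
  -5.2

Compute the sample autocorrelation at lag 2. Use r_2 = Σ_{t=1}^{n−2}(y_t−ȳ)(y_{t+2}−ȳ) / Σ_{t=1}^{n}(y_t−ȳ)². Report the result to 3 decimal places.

0.305

Mean ȳ = (1.2 − 1.4 − 1.1 − 1.4 − 4.1 + 0.3 − 5.2)/7 = -1.6714
Deviations from mean: 2.8714, 0.2714, 0.5714, 0.2714, -2.4286, 1.9714, -3.5286
Numerator Σ_{t=1}^{5}(y_t−ȳ)(y_{t+2}−ȳ) = 9.4312
Denominator Σ(y_t−ȳ)² = 30.9543
r_2 = 9.4312 / 30.9543 = 0.305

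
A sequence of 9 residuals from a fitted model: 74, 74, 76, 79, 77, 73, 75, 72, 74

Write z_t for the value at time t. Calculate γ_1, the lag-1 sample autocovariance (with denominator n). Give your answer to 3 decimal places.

Mean z̄ = (74 + 74 + 76 + 79 + 77 + 73 + 75 + 72 + 74)/9 = 74.8889
Σ_{t=1}^{8}(z_t−z̄)(z_{t+1}−z̄) = 11.0988
γ_1 = 11.0988 / 9 = 1.233

1.233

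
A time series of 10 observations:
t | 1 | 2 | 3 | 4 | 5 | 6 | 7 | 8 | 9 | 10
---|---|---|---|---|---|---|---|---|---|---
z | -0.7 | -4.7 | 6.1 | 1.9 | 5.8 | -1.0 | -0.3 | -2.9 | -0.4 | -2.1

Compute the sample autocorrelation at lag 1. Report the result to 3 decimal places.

Mean z̄ = (-0.7 − 4.7 + 6.1 + 1.9 + 5.8 − 1.0 − 0.3 − 2.9 − 0.4 − 2.1)/10 = 0.1700
Numerator Σ_{t=1}^{9}(z_t−z̄)(z_{t+1}−z̄) = -6.1939
Denominator Σ(z_t−z̄)² = 110.8210
r_1 = -6.1939 / 110.8210 = -0.056

-0.056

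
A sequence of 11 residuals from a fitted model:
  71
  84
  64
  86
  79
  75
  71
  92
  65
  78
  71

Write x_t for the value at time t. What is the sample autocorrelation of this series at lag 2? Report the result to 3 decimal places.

Mean x̄ = (71 + 84 + 64 + 86 + 79 + 75 + 71 + 92 + 65 + 78 + 71)/11 = 76.0000
Numerator Σ_{t=1}^{9}(x_t−x̄)(x_{t+2}−x̄) = 205.0000
Denominator Σ(x_t−x̄)² = 774.0000
r_2 = 205.0000 / 774.0000 = 0.265

0.265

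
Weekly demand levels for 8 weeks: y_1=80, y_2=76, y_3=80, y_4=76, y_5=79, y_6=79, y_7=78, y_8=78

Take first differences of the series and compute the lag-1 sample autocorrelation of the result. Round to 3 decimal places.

First differences Δy: -4, 4, -4, 3, 0, -1, 0
Mean of differences = -0.2857
Numerator Σ(Δy_t−Δȳ)(Δy_{t+1}−Δȳ) = -43.5102
Denominator Σ(Δy_t−Δȳ)² = 57.4286
r_1(Δy) = -43.5102 / 57.4286 = -0.758

-0.758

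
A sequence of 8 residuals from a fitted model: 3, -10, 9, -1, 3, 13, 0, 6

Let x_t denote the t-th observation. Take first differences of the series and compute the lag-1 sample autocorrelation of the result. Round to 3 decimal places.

First differences Δx: -13, 19, -10, 4, 10, -13, 6
Mean of differences = 0.4286
Numerator Σ(Δx_t−Δx̄)(Δx_{t+1}−Δx̄) = -649.4694
Denominator Σ(Δx_t−Δx̄)² = 949.7143
r_1(Δx) = -649.4694 / 949.7143 = -0.684

-0.684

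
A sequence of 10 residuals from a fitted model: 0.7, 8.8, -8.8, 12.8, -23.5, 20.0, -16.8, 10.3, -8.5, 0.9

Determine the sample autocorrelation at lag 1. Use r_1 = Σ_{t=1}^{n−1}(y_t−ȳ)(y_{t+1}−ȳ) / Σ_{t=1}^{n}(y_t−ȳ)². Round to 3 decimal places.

Mean ȳ = (0.7 + 8.8 − 8.8 + 12.8 − 23.5 + 20.0 − 16.8 + 10.3 − 8.5 + 0.9)/10 = -0.4100
Numerator Σ_{t=1}^{9}(y_t−ȳ)(y_{t+1}−ȳ) = -1561.4651
Denominator Σ(y_t−ȳ)² = 1731.1690
r_1 = -1561.4651 / 1731.1690 = -0.902

-0.902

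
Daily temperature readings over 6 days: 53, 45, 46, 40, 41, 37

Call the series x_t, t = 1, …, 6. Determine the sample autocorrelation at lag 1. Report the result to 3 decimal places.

Mean x̄ = (53 + 45 + 46 + 40 + 41 + 37)/6 = 43.6667
Deviations from mean: 9.3333, 1.3333, 2.3333, -3.6667, -2.6667, -6.6667
Σ(x_t−x̄)(x_{t+1}−x̄) = (12.4444) + (3.1111) + (-8.5556) + (9.7778) + (17.7778) = 34.5556
Denominator Σ(x_t−x̄)² = 159.3333
r_1 = 34.5556 / 159.3333 = 0.217

0.217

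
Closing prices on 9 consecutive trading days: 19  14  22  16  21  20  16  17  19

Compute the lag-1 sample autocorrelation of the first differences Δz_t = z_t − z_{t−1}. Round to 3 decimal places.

First differences Δz: -5, 8, -6, 5, -1, -4, 1, 2
Mean of differences = 0.0000
Numerator Σ(Δz_t−Δz̄)(Δz_{t+1}−Δz̄) = -121.0000
Denominator Σ(Δz_t−Δz̄)² = 172.0000
r_1(Δz) = -121.0000 / 172.0000 = -0.703

-0.703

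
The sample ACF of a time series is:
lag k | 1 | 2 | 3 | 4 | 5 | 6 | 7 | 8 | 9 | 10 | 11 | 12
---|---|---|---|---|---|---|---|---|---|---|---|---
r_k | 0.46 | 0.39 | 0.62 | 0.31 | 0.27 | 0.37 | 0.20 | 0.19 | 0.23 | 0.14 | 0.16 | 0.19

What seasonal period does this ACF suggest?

The largest autocorrelation is r_3 = 0.62; the remaining lags stay at or below 0.46. The elevated value at lag 1 (0.46), dropping to 0.39 at lag 2, reflects decaying short-term dependence rather than seasonality.
The dominant spike at lag 3 indicates a seasonal period of 3.

3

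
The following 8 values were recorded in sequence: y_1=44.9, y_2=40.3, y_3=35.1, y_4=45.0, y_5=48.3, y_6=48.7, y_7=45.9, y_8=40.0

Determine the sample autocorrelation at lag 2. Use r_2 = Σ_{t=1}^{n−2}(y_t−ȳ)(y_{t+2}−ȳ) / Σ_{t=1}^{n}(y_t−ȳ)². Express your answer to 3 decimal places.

-0.365

Mean ȳ = (44.9 + 40.3 + 35.1 + 45.0 + 48.3 + 48.7 + 45.9 + 40.0)/8 = 43.5250
Numerator Σ_{t=1}^{6}(y_t−ȳ)(y_{t+2}−ȳ) = -55.8388
Denominator Σ(y_t−ȳ)² = 153.0950
r_2 = -55.8388 / 153.0950 = -0.365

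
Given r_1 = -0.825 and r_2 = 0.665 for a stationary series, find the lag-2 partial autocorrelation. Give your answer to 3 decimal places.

φ_{22} = (r_2 − r_1²) / (1 − r_1²)
r_1² = (-0.825)² = 0.680625
Numerator = 0.665 − 0.6806 = -0.0156; denominator = 1 − 0.6806 = 0.3194
φ_{22} = -0.0156 / 0.3194 = -0.049

-0.049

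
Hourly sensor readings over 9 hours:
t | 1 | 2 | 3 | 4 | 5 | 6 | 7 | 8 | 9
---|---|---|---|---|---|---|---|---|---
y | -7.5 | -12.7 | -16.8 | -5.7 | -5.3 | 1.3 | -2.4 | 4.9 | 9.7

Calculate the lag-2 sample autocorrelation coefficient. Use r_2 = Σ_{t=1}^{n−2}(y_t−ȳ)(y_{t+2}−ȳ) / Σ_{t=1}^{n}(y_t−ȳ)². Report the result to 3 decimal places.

Mean ȳ = (-7.5 − 12.7 − 16.8 − 5.7 − 5.3 + 1.3 − 2.4 + 4.9 + 9.7)/9 = -3.8333
Σ(y_t−ȳ)(y_{t+2}−ȳ) = (47.5444) + (16.5511) + (19.0178) + (-9.5822) + (-2.1022) + (44.8311) + (19.3978) = 135.6578
Denominator Σ(y_t−ȳ)² = 553.6600
r_2 = 135.6578 / 553.6600 = 0.245

0.245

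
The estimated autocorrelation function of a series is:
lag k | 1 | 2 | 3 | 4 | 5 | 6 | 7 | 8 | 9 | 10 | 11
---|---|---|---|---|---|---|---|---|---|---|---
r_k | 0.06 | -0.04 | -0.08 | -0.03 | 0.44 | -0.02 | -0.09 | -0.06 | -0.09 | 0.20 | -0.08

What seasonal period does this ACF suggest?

The largest autocorrelation is r_5 = 0.44, with a weaker echo at lag 10 (0.20); the remaining lags stay at or below 0.06.
The dominant spike at lag 5 indicates a seasonal period of 5.

5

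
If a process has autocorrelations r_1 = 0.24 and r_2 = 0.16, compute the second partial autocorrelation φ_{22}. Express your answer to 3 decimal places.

φ_{22} = (r_2 − r_1²) / (1 − r_1²)
r_1² = (0.24)² = 0.0576
Numerator = 0.16 − 0.0576 = 0.1024; denominator = 1 − 0.0576 = 0.9424
φ_{22} = 0.1024 / 0.9424 = 0.109

0.109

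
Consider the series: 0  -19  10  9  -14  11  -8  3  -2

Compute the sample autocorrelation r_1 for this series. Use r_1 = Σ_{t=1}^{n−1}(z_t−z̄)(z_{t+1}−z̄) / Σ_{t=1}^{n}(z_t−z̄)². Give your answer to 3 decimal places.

Mean z̄ = (0 − 19 + 10 + 9 − 14 + 11 − 8 + 3 − 2)/9 = -1.1111
Numerator Σ_{t=1}^{8}(z_t−z̄)(z_{t+1}−z̄) = -508.1235
Denominator Σ(z_t−z̄)² = 924.8889
r_1 = -508.1235 / 924.8889 = -0.549

-0.549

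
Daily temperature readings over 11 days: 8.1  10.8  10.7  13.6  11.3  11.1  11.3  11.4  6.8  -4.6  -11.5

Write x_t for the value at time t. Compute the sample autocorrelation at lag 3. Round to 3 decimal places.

Mean x̄ = (8.1 + 10.8 + 10.7 + 13.6 + 11.3 + 11.1 + 11.3 + 11.4 + 6.8 − 4.6 − 11.5)/11 = 7.1818
Numerator Σ_{t=1}^{8}(x_t−x̄)(x_{t+3}−x̄) = -50.4383
Denominator Σ(x_t−x̄)² = 622.5364
r_3 = -50.4383 / 622.5364 = -0.081

-0.081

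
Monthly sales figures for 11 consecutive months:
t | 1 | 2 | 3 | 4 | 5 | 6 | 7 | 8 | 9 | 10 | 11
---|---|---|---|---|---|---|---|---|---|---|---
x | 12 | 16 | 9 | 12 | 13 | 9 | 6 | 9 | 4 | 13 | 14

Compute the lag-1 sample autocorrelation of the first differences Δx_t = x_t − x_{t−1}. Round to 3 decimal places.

First differences Δx: 4, -7, 3, 1, -4, -3, 3, -5, 9, 1
Mean of differences = 0.2000
Numerator Σ(Δx_t−Δx̄)(Δx_{t+1}−Δx̄) = -97.4400
Denominator Σ(Δx_t−Δx̄)² = 215.6000
r_1(Δx) = -97.4400 / 215.6000 = -0.452

-0.452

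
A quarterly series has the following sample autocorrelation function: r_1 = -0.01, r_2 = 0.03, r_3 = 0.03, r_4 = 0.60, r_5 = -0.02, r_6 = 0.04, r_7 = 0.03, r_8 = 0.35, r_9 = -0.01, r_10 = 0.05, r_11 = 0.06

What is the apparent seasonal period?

The largest autocorrelation is r_4 = 0.60, with a weaker echo at lag 8 (0.35); the remaining lags stay at or below 0.06.
The dominant spike at lag 4 indicates a seasonal period of 4.

4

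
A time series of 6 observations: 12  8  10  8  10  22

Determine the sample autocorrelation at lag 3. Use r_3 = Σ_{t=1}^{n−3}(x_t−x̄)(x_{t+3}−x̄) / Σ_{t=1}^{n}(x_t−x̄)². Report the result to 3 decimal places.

Mean x̄ = (12 + 8 + 10 + 8 + 10 + 22)/6 = 11.6667
Deviations from mean: 0.3333, -3.6667, -1.6667, -3.6667, -1.6667, 10.3333
Numerator Σ_{t=1}^{3}(x_t−x̄)(x_{t+3}−x̄) = -12.3333
Denominator Σ(x_t−x̄)² = 139.3333
r_3 = -12.3333 / 139.3333 = -0.089

-0.089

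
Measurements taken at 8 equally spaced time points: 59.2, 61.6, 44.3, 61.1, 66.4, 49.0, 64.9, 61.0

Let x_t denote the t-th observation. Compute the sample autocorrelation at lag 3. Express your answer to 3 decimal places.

Mean x̄ = (59.2 + 61.6 + 44.3 + 61.1 + 66.4 + 49.0 + 64.9 + 61.0)/8 = 58.4375
Deviations from mean: 0.7625, 3.1625, -14.1375, 2.6625, 7.9625, -9.4375, 6.4625, 2.5625
Σ(x_t−x̄)(x_{t+3}−x̄) = (2.0302) + (25.1814) + (133.4227) + (17.2064) + (20.4039) = 198.2445
Denominator Σ(x_t−x̄)² = 418.3388
r_3 = 198.2445 / 418.3388 = 0.474

0.474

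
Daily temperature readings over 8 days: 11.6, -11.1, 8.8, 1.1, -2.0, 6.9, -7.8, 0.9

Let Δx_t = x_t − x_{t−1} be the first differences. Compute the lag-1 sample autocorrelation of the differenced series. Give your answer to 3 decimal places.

-0.648

First differences Δx: -22.7, 19.9, -7.7, -3.1, 8.9, -14.7, 8.7
Mean of differences = -1.5286
Numerator Σ(Δx_t−Δx̄)(Δx_{t+1}−Δx̄) = -864.6922
Denominator Σ(Δx_t−Δx̄)² = 1334.8343
r_1(Δx) = -864.6922 / 1334.8343 = -0.648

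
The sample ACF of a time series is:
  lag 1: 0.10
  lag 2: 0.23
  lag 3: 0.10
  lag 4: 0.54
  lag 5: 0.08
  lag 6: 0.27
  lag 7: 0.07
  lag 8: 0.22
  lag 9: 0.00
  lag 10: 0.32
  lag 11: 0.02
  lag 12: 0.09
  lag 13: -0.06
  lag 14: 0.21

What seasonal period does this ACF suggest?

The largest autocorrelation is r_4 = 0.54; the remaining lags stay at or below 0.32.
The dominant spike at lag 4 indicates a seasonal period of 4.

4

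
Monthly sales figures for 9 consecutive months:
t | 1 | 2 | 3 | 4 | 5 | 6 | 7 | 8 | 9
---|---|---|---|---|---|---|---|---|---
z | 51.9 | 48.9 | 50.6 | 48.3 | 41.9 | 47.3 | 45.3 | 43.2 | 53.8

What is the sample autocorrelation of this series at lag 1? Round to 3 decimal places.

Mean z̄ = (51.9 + 48.9 + 50.6 + 48.3 + 41.9 + 47.3 + 45.3 + 43.2 + 53.8)/9 = 47.9111
Numerator Σ_{t=1}^{8}(z_t−z̄)(z_{t+1}−z̄) = -4.8612
Denominator Σ(z_t−z̄)² = 124.4689
r_1 = -4.8612 / 124.4689 = -0.039

-0.039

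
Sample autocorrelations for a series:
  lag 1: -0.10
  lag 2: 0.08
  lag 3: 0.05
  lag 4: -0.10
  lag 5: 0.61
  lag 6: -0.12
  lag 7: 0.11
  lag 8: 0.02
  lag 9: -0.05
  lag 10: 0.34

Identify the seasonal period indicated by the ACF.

5

The largest autocorrelation is r_5 = 0.61, with a weaker echo at lag 10 (0.34); the remaining lags stay at or below 0.11.
The dominant spike at lag 5 indicates a seasonal period of 5.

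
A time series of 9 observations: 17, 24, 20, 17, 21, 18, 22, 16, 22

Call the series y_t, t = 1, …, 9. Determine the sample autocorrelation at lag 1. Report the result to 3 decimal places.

Mean ȳ = (17 + 24 + 20 + 17 + 21 + 18 + 22 + 16 + 22)/9 = 19.6667
Numerator Σ_{t=1}^{8}(y_t−ȳ)(y_{t+1}−ȳ) = -37.7778
Denominator Σ(y_t−ȳ)² = 62.0000
r_1 = -37.7778 / 62.0000 = -0.609

-0.609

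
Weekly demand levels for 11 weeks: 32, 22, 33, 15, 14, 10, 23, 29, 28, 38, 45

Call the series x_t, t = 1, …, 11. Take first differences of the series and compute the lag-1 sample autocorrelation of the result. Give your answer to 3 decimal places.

-0.254

First differences Δx: -10, 11, -18, -1, -4, 13, 6, -1, 10, 7
Mean of differences = 1.3000
Numerator Σ(Δx_t−Δx̄)(Δx_{t+1}−Δx̄) = -228.4900
Denominator Σ(Δx_t−Δx̄)² = 900.1000
r_1(Δx) = -228.4900 / 900.1000 = -0.254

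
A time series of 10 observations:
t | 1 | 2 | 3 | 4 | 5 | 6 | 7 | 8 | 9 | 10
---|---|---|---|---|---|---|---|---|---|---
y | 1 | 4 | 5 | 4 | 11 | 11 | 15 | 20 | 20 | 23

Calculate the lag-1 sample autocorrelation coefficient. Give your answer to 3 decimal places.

0.682

Mean ȳ = (1 + 4 + 5 + 4 + 11 + 11 + 15 + 20 + 20 + 23)/10 = 11.4000
Numerator Σ_{t=1}^{9}(y_t−ȳ)(y_{t+1}−ȳ) = 378.0400
Denominator Σ(y_t−ȳ)² = 554.4000
r_1 = 378.0400 / 554.4000 = 0.682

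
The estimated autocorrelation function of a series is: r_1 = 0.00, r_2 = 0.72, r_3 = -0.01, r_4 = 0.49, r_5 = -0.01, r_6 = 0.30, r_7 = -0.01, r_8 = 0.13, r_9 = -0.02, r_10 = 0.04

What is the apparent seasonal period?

The largest autocorrelation is r_2 = 0.72, with weaker echoes at lags 4 (0.49) and 6 (0.30); the remaining lags stay at or below 0.13.
The dominant spike at lag 2 indicates a seasonal period of 2.

2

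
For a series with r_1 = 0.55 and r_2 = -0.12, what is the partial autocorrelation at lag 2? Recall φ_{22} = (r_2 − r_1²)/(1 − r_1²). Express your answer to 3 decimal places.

φ_{22} = (r_2 − r_1²) / (1 − r_1²)
r_1² = (0.55)² = 0.3025
Numerator = -0.12 − 0.3025 = -0.4225; denominator = 1 − 0.3025 = 0.6975
φ_{22} = -0.4225 / 0.6975 = -0.606

-0.606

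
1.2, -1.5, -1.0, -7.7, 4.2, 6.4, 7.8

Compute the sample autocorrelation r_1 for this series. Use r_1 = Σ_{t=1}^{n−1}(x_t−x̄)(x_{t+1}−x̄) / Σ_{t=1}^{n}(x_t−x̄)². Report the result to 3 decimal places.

Mean x̄ = (1.2 − 1.5 − 1.0 − 7.7 + 4.2 + 6.4 + 7.8)/7 = 1.3429
Deviations from mean: -0.1429, -2.8429, -2.3429, -9.0429, 2.8571, 5.0571, 6.4571
Σ(x_t−x̄)(x_{t+1}−x̄) = (0.4061) + (6.6604) + (21.1861) + (-25.8367) + (14.4490) + (32.6547) = 49.5196
Denominator Σ(x_t−x̄)² = 170.7971
r_1 = 49.5196 / 170.7971 = 0.290

0.290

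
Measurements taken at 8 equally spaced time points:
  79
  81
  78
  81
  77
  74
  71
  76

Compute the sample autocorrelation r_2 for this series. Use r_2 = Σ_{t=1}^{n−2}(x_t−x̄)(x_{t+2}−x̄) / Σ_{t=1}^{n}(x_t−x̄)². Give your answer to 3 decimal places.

0.105

Mean x̄ = (79 + 81 + 78 + 81 + 77 + 74 + 71 + 76)/8 = 77.1250
Σ(x_t−x̄)(x_{t+2}−x̄) = (1.6406) + (15.0156) + (-0.1094) + (-12.1094) + (0.7656) + (3.5156) = 8.7188
Denominator Σ(x_t−x̄)² = 82.8750
r_2 = 8.7188 / 82.8750 = 0.105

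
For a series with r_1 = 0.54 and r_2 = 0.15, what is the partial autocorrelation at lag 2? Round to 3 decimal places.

-0.200

φ_{22} = (r_2 − r_1²) / (1 − r_1²)
r_1² = (0.54)² = 0.2916
Numerator = 0.15 − 0.2916 = -0.1416; denominator = 1 − 0.2916 = 0.7084
φ_{22} = -0.1416 / 0.7084 = -0.200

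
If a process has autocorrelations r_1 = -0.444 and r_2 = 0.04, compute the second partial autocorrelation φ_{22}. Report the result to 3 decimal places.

-0.196

φ_{22} = (r_2 − r_1²) / (1 − r_1²)
r_1² = (-0.444)² = 0.197136
Numerator = 0.04 − 0.1971 = -0.1571; denominator = 1 − 0.1971 = 0.8029
φ_{22} = -0.1571 / 0.8029 = -0.196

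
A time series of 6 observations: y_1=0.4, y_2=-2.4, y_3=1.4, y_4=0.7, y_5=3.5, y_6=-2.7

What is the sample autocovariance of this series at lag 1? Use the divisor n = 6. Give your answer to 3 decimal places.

-1.807

Mean ȳ = (0.4 − 2.4 + 1.4 + 0.7 + 3.5 − 2.7)/6 = 0.1500
Deviations: 0.2500, -2.5500, 1.2500, 0.5500, 3.3500, -2.8500
Σ_{t=1}^{5}(y_t−ȳ)(y_{t+1}−ȳ) = -10.8425
γ_1 = -10.8425 / 6 = -1.807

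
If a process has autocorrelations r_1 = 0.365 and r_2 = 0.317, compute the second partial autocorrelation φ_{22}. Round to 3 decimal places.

0.212

φ_{22} = (r_2 − r_1²) / (1 − r_1²)
r_1² = (0.365)² = 0.133225
Numerator = 0.317 − 0.1332 = 0.1838; denominator = 1 − 0.1332 = 0.8668
φ_{22} = 0.1838 / 0.8668 = 0.212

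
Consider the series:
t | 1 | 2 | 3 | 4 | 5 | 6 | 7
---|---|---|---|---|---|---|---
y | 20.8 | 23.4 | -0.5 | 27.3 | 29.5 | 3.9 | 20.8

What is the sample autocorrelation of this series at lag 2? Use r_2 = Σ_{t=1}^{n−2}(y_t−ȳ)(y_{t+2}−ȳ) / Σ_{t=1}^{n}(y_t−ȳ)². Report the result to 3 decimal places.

Mean ȳ = (20.8 + 23.4 − 0.5 + 27.3 + 29.5 + 3.9 + 20.8)/7 = 17.8857
Σ(y_t−ȳ)(y_{t+2}−ȳ) = (-53.5812) + (51.9131) + (-213.5369) + (-131.6655) + (33.8473) = -313.0233
Denominator Σ(y_t−ȳ)² = 804.5486
r_2 = -313.0233 / 804.5486 = -0.389

-0.389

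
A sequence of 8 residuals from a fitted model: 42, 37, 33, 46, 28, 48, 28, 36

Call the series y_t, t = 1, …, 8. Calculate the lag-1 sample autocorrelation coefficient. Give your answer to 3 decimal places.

-0.754

Mean ȳ = (42 + 37 + 33 + 46 + 28 + 48 + 28 + 36)/8 = 37.2500
Deviations from mean: 4.7500, -0.2500, -4.2500, 8.7500, -9.2500, 10.7500, -9.2500, -1.2500
Σ(y_t−ȳ)(y_{t+1}−ȳ) = (-1.1875) + (1.0625) + (-37.1875) + (-80.9375) + (-99.4375) + (-99.4375) + (11.5625) = -305.5625
Denominator Σ(y_t−ȳ)² = 405.5000
r_1 = -305.5625 / 405.5000 = -0.754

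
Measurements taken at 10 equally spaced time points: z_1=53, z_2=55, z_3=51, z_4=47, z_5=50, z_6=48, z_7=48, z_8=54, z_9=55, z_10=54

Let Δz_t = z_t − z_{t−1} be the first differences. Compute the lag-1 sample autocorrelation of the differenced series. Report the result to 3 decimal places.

-0.058

First differences Δz: 2, -4, -4, 3, -2, 0, 6, 1, -1
Mean of differences = 0.1111
Numerator Σ(Δz_t−Δz̄)(Δz_{t+1}−Δz̄) = -5.0123
Denominator Σ(Δz_t−Δz̄)² = 86.8889
r_1(Δz) = -5.0123 / 86.8889 = -0.058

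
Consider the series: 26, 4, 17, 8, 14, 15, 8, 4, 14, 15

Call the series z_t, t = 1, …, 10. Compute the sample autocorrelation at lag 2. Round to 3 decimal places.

Mean z̄ = (26 + 4 + 17 + 8 + 14 + 15 + 8 + 4 + 14 + 15)/10 = 12.5000
Numerator Σ_{t=1}^{8}(z_t−z̄)(z_{t+2}−z̄) = 38.5000
Denominator Σ(z_t−z̄)² = 404.5000
r_2 = 38.5000 / 404.5000 = 0.095

0.095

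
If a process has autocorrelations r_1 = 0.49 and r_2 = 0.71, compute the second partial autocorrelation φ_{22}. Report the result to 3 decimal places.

φ_{22} = (r_2 − r_1²) / (1 − r_1²)
r_1² = (0.49)² = 0.2401
Numerator = 0.71 − 0.2401 = 0.4699; denominator = 1 − 0.2401 = 0.7599
φ_{22} = 0.4699 / 0.7599 = 0.618

0.618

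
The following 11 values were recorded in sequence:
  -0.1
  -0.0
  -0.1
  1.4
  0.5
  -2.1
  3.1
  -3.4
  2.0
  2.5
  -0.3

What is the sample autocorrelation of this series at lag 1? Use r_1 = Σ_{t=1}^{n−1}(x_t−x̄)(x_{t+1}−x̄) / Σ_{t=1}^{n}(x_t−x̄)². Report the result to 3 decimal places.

Mean x̄ = (-0.1 − 0.0 − 0.1 + 1.4 + 0.5 − 2.1 + 3.1 − 3.4 + 2.0 + 2.5 − 0.3)/11 = 0.3182
Numerator Σ_{t=1}^{10}(x_t−x̄)(x_{t+1}−x̄) = -21.4321
Denominator Σ(x_t−x̄)² = 37.0364
r_1 = -21.4321 / 37.0364 = -0.579

-0.579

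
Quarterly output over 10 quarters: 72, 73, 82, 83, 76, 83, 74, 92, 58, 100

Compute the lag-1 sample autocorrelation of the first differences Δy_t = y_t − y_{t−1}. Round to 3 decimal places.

First differences Δy: 1, 9, 1, -7, 7, -9, 18, -34, 42
Mean of differences = 3.1111
Numerator Σ(Δy_t−Δȳ)(Δy_{t+1}−Δȳ) = -2266.0123
Denominator Σ(Δy_t−Δȳ)² = 3418.8889
r_1(Δy) = -2266.0123 / 3418.8889 = -0.663

-0.663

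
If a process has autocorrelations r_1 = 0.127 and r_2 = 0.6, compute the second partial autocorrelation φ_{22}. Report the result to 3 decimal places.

φ_{22} = (r_2 − r_1²) / (1 − r_1²)
r_1² = (0.127)² = 0.016129
Numerator = 0.6 − 0.0161 = 0.5839; denominator = 1 − 0.0161 = 0.9839
φ_{22} = 0.5839 / 0.9839 = 0.593

0.593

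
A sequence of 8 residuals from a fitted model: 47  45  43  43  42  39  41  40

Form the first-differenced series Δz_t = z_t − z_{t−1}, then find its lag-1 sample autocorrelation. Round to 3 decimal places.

-0.375

First differences Δz: -2, -2, 0, -1, -3, 2, -1
Mean of differences = -1.0000
Numerator Σ(Δz_t−Δz̄)(Δz_{t+1}−Δz̄) = -6.0000
Denominator Σ(Δz_t−Δz̄)² = 16.0000
r_1(Δz) = -6.0000 / 16.0000 = -0.375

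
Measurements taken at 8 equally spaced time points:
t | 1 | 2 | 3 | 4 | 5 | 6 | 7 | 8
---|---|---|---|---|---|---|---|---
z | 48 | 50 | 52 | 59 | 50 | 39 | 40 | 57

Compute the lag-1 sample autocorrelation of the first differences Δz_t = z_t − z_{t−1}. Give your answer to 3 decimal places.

0.132

First differences Δz: 2, 2, 7, -9, -11, 1, 17
Mean of differences = 1.2857
Numerator Σ(Δz_t−Δz̄)(Δz_{t+1}−Δz̄) = 71.2041
Denominator Σ(Δz_t−Δz̄)² = 537.4286
r_1(Δz) = 71.2041 / 537.4286 = 0.132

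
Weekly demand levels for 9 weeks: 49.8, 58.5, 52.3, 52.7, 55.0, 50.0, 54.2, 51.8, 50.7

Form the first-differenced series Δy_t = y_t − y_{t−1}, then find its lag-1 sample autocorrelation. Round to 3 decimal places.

First differences Δy: 8.7, -6.2, 0.4, 2.3, -5.0, 4.2, -2.4, -1.1
Mean of differences = 0.1125
Numerator Σ(Δy_t−Δȳ)(Δy_{t+1}−Δȳ) = -94.6989
Denominator Σ(Δy_t−Δȳ)² = 169.0888
r_1(Δy) = -94.6989 / 169.0888 = -0.560

-0.560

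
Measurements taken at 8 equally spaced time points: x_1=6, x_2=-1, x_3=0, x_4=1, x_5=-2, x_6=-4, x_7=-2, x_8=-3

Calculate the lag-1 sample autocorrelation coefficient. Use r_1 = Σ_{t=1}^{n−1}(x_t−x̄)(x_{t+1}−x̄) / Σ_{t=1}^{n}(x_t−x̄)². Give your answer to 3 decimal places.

0.127

Mean x̄ = (6 − 1 + 0 + 1 − 2 − 4 − 2 − 3)/8 = -0.6250
Deviations from mean: 6.6250, -0.3750, 0.6250, 1.6250, -1.3750, -3.3750, -1.3750, -2.3750
Σ(x_t−x̄)(x_{t+1}−x̄) = (-2.4844) + (-0.2344) + (1.0156) + (-2.2344) + (4.6406) + (4.6406) + (3.2656) = 8.6094
Denominator Σ(x_t−x̄)² = 67.8750
r_1 = 8.6094 / 67.8750 = 0.127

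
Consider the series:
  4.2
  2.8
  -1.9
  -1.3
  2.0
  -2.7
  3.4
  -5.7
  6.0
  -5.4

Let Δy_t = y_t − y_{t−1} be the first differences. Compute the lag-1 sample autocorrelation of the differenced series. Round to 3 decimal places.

-0.764

First differences Δy: -1.4, -4.7, 0.6, 3.3, -4.7, 6.1, -9.1, 11.7, -11.4
Mean of differences = -1.0667
Numerator Σ(Δy_t−Δȳ)(Δy_{t+1}−Δȳ) = -331.5244
Denominator Σ(Δy_t−Δȳ)² = 434.0200
r_1(Δy) = -331.5244 / 434.0200 = -0.764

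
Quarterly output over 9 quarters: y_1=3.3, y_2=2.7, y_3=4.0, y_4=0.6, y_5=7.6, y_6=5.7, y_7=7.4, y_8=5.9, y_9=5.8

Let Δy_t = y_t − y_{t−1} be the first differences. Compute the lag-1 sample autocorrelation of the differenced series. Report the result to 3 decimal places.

First differences Δy: -0.6, 1.3, -3.4, 7.0, -1.9, 1.7, -1.5, -0.1
Mean of differences = 0.3125
Numerator Σ(Δy_t−Δȳ)(Δy_{t+1}−Δȳ) = -49.0277
Denominator Σ(Δy_t−Δȳ)² = 70.5888
r_1(Δy) = -49.0277 / 70.5888 = -0.695

-0.695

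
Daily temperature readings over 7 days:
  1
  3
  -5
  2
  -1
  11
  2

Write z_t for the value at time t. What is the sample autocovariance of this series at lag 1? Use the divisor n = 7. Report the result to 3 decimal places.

Mean z̄ = (1 + 3 − 5 + 2 − 1 + 11 + 2)/7 = 1.8571
Deviations: -0.8571, 1.1429, -6.8571, 0.1429, -2.8571, 9.1429, 0.1429
Σ_{t=1}^{6}(z_t−z̄)(z_{t+1}−z̄) = -35.0204
γ_1 = -35.0204 / 7 = -5.003

-5.003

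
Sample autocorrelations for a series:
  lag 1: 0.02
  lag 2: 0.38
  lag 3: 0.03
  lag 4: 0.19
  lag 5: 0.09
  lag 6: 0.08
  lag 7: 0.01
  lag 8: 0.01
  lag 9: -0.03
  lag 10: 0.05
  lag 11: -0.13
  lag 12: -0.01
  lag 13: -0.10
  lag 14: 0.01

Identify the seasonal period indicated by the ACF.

The largest autocorrelation is r_2 = 0.38, with a weaker echo at lag 4 (0.19); the remaining lags stay at or below 0.09.
The dominant spike at lag 2 indicates a seasonal period of 2.

2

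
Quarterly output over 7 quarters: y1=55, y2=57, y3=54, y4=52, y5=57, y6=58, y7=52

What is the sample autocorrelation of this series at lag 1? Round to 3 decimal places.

Mean ȳ = (55 + 57 + 54 + 52 + 57 + 58 + 52)/7 = 55.0000
Deviations from mean: 0.0000, 2.0000, -1.0000, -3.0000, 2.0000, 3.0000, -3.0000
Σ(y_t−ȳ)(y_{t+1}−ȳ) = (0.0000) + (-2.0000) + (3.0000) + (-6.0000) + (6.0000) + (-9.0000) = -8.0000
Denominator Σ(y_t−ȳ)² = 36.0000
r_1 = -8.0000 / 36.0000 = -0.222

-0.222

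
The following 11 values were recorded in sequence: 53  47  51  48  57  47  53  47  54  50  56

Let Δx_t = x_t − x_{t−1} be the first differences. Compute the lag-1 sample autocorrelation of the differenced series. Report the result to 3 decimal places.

First differences Δx: -6, 4, -3, 9, -10, 6, -6, 7, -4, 6
Mean of differences = 0.3000
Numerator Σ(Δx_t−Δx̄)(Δx_{t+1}−Δx̄) = -343.9900
Denominator Σ(Δx_t−Δx̄)² = 414.1000
r_1(Δx) = -343.9900 / 414.1000 = -0.831

-0.831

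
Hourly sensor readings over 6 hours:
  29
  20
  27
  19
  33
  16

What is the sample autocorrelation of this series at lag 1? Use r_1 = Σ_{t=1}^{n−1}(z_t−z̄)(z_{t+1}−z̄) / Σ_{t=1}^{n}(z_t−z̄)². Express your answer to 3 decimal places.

-0.745

Mean z̄ = (29 + 20 + 27 + 19 + 33 + 16)/6 = 24.0000
Deviations from mean: 5.0000, -4.0000, 3.0000, -5.0000, 9.0000, -8.0000
Σ(z_t−z̄)(z_{t+1}−z̄) = (-20.0000) + (-12.0000) + (-15.0000) + (-45.0000) + (-72.0000) = -164.0000
Denominator Σ(z_t−z̄)² = 220.0000
r_1 = -164.0000 / 220.0000 = -0.745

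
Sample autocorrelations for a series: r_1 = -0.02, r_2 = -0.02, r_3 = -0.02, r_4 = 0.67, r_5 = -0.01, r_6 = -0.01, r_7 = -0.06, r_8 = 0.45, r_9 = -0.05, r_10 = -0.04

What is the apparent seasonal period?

The largest autocorrelation is r_4 = 0.67, with a weaker echo at lag 8 (0.45); the remaining lags stay at or below -0.01.
The dominant spike at lag 4 indicates a seasonal period of 4.

4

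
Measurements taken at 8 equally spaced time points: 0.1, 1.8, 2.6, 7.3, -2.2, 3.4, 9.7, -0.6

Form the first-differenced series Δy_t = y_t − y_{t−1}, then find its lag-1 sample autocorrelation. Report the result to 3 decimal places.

First differences Δy: 1.7, 0.8, 4.7, -9.5, 5.6, 6.3, -10.3
Mean of differences = -0.1000
Numerator Σ(Δy_t−Δȳ)(Δy_{t+1}−Δȳ) = -121.5600
Denominator Σ(Δy_t−Δȳ)² = 292.9400
r_1(Δy) = -121.5600 / 292.9400 = -0.415

-0.415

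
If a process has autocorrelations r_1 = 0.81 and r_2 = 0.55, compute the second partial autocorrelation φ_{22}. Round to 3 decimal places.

-0.309

φ_{22} = (r_2 − r_1²) / (1 − r_1²)
r_1² = (0.81)² = 0.6561
Numerator = 0.55 − 0.6561 = -0.1061; denominator = 1 − 0.6561 = 0.3439
φ_{22} = -0.1061 / 0.3439 = -0.309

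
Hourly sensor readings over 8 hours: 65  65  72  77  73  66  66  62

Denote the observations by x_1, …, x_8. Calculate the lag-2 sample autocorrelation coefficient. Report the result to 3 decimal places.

Mean x̄ = (65 + 65 + 72 + 77 + 73 + 66 + 66 + 62)/8 = 68.2500
Deviations from mean: -3.2500, -3.2500, 3.7500, 8.7500, 4.7500, -2.2500, -2.2500, -6.2500
Σ(x_t−x̄)(x_{t+2}−x̄) = (-12.1875) + (-28.4375) + (17.8125) + (-19.6875) + (-10.6875) + (14.0625) = -39.1250
Denominator Σ(x_t−x̄)² = 183.5000
r_2 = -39.1250 / 183.5000 = -0.213

-0.213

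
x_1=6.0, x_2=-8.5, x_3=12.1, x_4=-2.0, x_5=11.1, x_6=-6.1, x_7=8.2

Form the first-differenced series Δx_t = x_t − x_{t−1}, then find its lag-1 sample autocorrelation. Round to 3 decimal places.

-0.828

First differences Δx: -14.5, 20.6, -14.1, 13.1, -17.2, 14.3
Mean of differences = 0.3667
Numerator Σ(Δx_t−Δx̄)(Δx_{t+1}−Δx̄) = -1246.1644
Denominator Σ(Δx_t−Δx̄)² = 1504.5533
r_1(Δx) = -1246.1644 / 1504.5533 = -0.828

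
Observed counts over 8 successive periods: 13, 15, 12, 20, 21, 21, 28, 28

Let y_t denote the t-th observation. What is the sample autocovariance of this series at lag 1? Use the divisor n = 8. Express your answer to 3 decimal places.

18.398

Mean ȳ = (13 + 15 + 12 + 20 + 21 + 21 + 28 + 28)/8 = 19.7500
Deviations: -6.7500, -4.7500, -7.7500, 0.2500, 1.2500, 1.2500, 8.2500, 8.2500
Σ_{t=1}^{7}(y_t−ȳ)(y_{t+1}−ȳ) = 147.1875
γ_1 = 147.1875 / 8 = 18.398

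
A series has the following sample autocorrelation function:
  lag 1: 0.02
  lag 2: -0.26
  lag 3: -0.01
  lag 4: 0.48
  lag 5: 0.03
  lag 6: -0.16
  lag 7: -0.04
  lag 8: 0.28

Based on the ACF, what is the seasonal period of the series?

4

The largest autocorrelation is r_4 = 0.48, with a weaker echo at lag 8 (0.28); the remaining lags stay at or below 0.03.
The dominant spike at lag 4 indicates a seasonal period of 4.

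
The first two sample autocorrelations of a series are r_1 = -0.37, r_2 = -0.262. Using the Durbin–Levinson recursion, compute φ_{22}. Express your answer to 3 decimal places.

φ_{22} = (r_2 − r_1²) / (1 − r_1²)
r_1² = (-0.37)² = 0.1369
Numerator = -0.262 − 0.1369 = -0.3989; denominator = 1 − 0.1369 = 0.8631
φ_{22} = -0.3989 / 0.8631 = -0.462

-0.462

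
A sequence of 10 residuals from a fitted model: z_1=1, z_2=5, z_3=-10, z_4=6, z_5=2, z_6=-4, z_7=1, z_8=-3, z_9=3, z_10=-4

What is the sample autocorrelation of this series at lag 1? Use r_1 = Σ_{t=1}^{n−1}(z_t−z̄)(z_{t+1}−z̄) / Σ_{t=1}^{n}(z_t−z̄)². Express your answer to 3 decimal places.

Mean z̄ = (1 + 5 − 10 + 6 + 2 − 4 + 1 − 3 + 3 − 4)/10 = -0.3000
Numerator Σ_{t=1}^{9}(z_t−z̄)(z_{t+1}−z̄) = -129.0900
Denominator Σ(z_t−z̄)² = 216.1000
r_1 = -129.0900 / 216.1000 = -0.597

-0.597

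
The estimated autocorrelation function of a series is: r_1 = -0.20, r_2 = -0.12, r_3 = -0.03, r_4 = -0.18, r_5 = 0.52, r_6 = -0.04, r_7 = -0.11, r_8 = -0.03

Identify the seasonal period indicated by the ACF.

5

The largest autocorrelation is r_5 = 0.52; the remaining lags stay at or below -0.03.
The dominant spike at lag 5 indicates a seasonal period of 5.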